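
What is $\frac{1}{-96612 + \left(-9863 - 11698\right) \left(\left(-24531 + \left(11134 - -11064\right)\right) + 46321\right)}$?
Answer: $- \frac{1}{948521880} \approx -1.0543 \cdot 10^{-9}$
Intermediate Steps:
$\frac{1}{-96612 + \left(-9863 - 11698\right) \left(\left(-24531 + \left(11134 - -11064\right)\right) + 46321\right)} = \frac{1}{-96612 - 21561 \left(\left(-24531 + \left(11134 + 11064\right)\right) + 46321\right)} = \frac{1}{-96612 - 21561 \left(\left(-24531 + 22198\right) + 46321\right)} = \frac{1}{-96612 - 21561 \left(-2333 + 46321\right)} = \frac{1}{-96612 - 948425268} = \frac{1}{-948521880} = - \frac{1}{948521880}$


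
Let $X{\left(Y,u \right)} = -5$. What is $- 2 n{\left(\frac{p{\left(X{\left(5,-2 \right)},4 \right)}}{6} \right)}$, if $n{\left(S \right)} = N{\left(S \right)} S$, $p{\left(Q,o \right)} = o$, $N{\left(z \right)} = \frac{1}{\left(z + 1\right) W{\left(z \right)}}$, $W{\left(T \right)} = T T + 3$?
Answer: $- \frac{36}{155} \approx -0.23226$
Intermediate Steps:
$W{\left(T \right)} = 3 + T^{2}$ ($W{\left(T \right)} = T^{2} + 3 = 3 + T^{2}$)
$N{\left(z \right)} = \frac{1}{\left(1 + z\right) \left(3 + z^{2}\right)}$ ($N{\left(z \right)} = \frac{1}{\left(z + 1\right) \left(3 + z^{2}\right)} = \frac{1}{\left(1 + z\right) \left(3 + z^{2}\right)}$)
$n{\left(S \right)} = \frac{S}{\left(1 + S\right) \left(3 + S^{2}\right)}$ ($n{\left(S \right)} = \frac{1}{\left(1 + S\right) \left(3 + S^{2}\right)} S = \frac{S}{\left(1 + S\right) \left(3 + S^{2}\right)}$)
$- 2 n{\left(\frac{p{\left(X{\left(5,-2 \right)},4 \right)}}{6} \right)} = - 2 \frac{4 \cdot \frac{1}{6}}{\left(1 + \frac{4}{6}\right) \left(3 + \left(\frac{4}{6}\right)^{2}\right)} = - 2 \frac{4 \cdot \frac{1}{6}}{\left(1 + 4 \cdot \frac{1}{6}\right) \left(3 + \left(4 \cdot \frac{1}{6}\right)^{2}\right)} = - 2 \frac{2}{3 \left(1 + \frac{2}{3}\right) \left(3 + \left(\frac{2}{3}\right)^{2}\right)} = - 2 \frac{2}{3 \cdot \frac{5}{3} \left(3 + \frac{4}{9}\right)} = - 2 \cdot \frac{2}{3} \cdot \frac{3}{5} \frac{1}{\frac{31}{9}} = - 2 \cdot \frac{2}{3} \cdot \frac{3}{5} \cdot \frac{9}{31} = \left(-2\right) \frac{18}{155} = - \frac{36}{155}$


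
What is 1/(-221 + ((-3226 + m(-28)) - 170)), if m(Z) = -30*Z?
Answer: -1/2777 ≈ -0.00036010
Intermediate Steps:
1/(-221 + ((-3226 + m(-28)) - 170)) = 1/(-221 + ((-3226 - 30*(-28)) - 170)) = 1/(-221 + ((-3226 + 840) - 170)) = 1/(-221 + (-2386 - 170)) = 1/(-221 - 2556) = 1/(-2777) = -1/2777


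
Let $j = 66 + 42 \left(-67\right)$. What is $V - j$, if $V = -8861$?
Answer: $-6113$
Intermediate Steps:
$j = -2748$ ($j = 66 - 2814 = -2748$)
$V - j = -8861 - -2748 = -8861 + 2748 = -6113$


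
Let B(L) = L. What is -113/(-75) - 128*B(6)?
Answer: -57487/75 ≈ -766.49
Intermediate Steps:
-113/(-75) - 128*B(6) = -113/(-75) - 128*6 = -113*(-1/75) - 768 = 113/75 - 768 = -57487/75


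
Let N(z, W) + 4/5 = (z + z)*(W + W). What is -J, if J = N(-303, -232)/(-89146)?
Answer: 702958/222865 ≈ 3.1542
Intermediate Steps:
N(z, W) = -⅘ + 4*W*z (N(z, W) = -⅘ + (z + z)*(W + W) = -⅘ + (2*z)*(2*W) = -⅘ + 4*W*z)
J = -702958/222865 (J = (-⅘ + 4*(-232)*(-303))/(-89146) = (-⅘ + 281184)*(-1/89146) = (1405916/5)*(-1/89146) = -702958/222865 ≈ -3.1542)
-J = -1*(-702958/222865) = 702958/222865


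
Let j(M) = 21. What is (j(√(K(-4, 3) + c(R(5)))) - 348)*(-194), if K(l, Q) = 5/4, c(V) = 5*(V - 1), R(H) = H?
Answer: 63438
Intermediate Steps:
c(V) = -5 + 5*V (c(V) = 5*(-1 + V) = -5 + 5*V)
K(l, Q) = 5/4 (K(l, Q) = 5*(¼) = 5/4)
(j(√(K(-4, 3) + c(R(5)))) - 348)*(-194) = (21 - 348)*(-194) = -327*(-194) = 63438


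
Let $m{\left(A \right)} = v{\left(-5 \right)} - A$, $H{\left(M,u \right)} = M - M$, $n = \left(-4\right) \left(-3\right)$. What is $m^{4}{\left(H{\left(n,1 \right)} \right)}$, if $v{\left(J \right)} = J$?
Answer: $625$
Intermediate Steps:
$n = 12$
$H{\left(M,u \right)} = 0$
$m{\left(A \right)} = -5 - A$
$m^{4}{\left(H{\left(n,1 \right)} \right)} = \left(-5 - 0\right)^{4} = \left(-5 + 0\right)^{4} = \left(-5\right)^{4} = 625$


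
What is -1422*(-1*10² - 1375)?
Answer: 2097450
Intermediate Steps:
-1422*(-1*10² - 1375) = -1422*(-1*100 - 1375) = -1422*(-100 - 1375) = -1422*(-1475) = 2097450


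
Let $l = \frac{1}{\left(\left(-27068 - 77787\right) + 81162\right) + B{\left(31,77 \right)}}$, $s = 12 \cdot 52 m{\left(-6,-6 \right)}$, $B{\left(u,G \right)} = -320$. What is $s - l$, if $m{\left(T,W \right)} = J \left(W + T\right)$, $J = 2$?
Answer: $- \frac{359618687}{24013} \approx -14976.0$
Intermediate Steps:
$m{\left(T,W \right)} = 2 T + 2 W$ ($m{\left(T,W \right)} = 2 \left(W + T\right) = 2 \left(T + W\right) = 2 T + 2 W$)
$s = -14976$ ($s = 12 \cdot 52 \left(2 \left(-6\right) + 2 \left(-6\right)\right) = 624 \left(-12 - 12\right) = 624 \left(-24\right) = -14976$)
$l = - \frac{1}{24013}$ ($l = \frac{1}{\left(\left(-27068 - 77787\right) + 81162\right) - 320} = \frac{1}{\left(-104855 + 81162\right) - 320} = \frac{1}{-23693 - 320} = \frac{1}{-24013} = - \frac{1}{24013} \approx -4.1644 \cdot 10^{-5}$)
$s - l = -14976 - - \frac{1}{24013} = -14976 + \frac{1}{24013} = - \frac{359618687}{24013}$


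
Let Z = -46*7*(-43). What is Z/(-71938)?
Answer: -6923/35969 ≈ -0.19247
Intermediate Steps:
Z = 13846 (Z = -322*(-43) = 13846)
Z/(-71938) = 13846/(-71938) = 13846*(-1/71938) = -6923/35969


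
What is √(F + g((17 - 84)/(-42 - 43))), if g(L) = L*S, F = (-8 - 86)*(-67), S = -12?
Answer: √45434710/85 ≈ 79.300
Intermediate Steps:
F = 6298 (F = -94*(-67) = 6298)
g(L) = -12*L (g(L) = L*(-12) = -12*L)
√(F + g((17 - 84)/(-42 - 43))) = √(6298 - 12*(17 - 84)/(-42 - 43)) = √(6298 - (-804)/(-85)) = √(6298 - (-804)*(-1)/85) = √(6298 - 12*67/85) = √(6298 - 804/85) = √(534526/85) = √45434710/85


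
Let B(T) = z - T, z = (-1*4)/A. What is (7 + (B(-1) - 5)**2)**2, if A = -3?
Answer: 16129/81 ≈ 199.12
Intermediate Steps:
z = 4/3 (z = -1*4/(-3) = -4*(-1/3) = 4/3 ≈ 1.3333)
B(T) = 4/3 - T
(7 + (B(-1) - 5)**2)**2 = (7 + ((4/3 - 1*(-1)) - 5)**2)**2 = (7 + ((4/3 + 1) - 5)**2)**2 = (7 + (7/3 - 5)**2)**2 = (7 + (-8/3)**2)**2 = (7 + 64/9)**2 = (127/9)**2 = 16129/81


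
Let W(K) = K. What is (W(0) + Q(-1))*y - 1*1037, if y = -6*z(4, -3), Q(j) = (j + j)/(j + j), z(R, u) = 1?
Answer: -1043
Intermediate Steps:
Q(j) = 1 (Q(j) = (2*j)/((2*j)) = (2*j)*(1/(2*j)) = 1)
y = -6 ≈ -6.0000
(W(0) + Q(-1))*y - 1*1037 = (0 + 1)*(-6) - 1*1037 = 1*(-6) - 1037 = -6 - 1037 = -1043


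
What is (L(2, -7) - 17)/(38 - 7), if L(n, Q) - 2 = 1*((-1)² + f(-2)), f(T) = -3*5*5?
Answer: -89/31 ≈ -2.8710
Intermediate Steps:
f(T) = -75 (f(T) = -15*5 = -75)
L(n, Q) = -72 (L(n, Q) = 2 + 1*((-1)² - 75) = 2 + 1*(1 - 75) = 2 + 1*(-74) = 2 - 74 = -72)
(L(2, -7) - 17)/(38 - 7) = (-72 - 17)/(38 - 7) = -89/31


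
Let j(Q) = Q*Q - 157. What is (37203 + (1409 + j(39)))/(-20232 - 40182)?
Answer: -19988/30207 ≈ -0.66170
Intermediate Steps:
j(Q) = -157 + Q**2 (j(Q) = Q**2 - 157 = -157 + Q**2)
(37203 + (1409 + j(39)))/(-20232 - 40182) = (37203 + (1409 + (-157 + 39**2)))/(-20232 - 40182) = (37203 + (1409 + (-157 + 1521)))/(-60414) = (37203 + (1409 + 1364))*(-1/60414) = (37203 + 2773)*(-1/60414) = 39976*(-1/60414) = -19988/30207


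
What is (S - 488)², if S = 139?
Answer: 121801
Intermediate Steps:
(S - 488)² = (139 - 488)² = (-349)² = 121801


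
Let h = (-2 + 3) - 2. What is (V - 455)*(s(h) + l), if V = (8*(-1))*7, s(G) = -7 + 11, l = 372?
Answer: -192136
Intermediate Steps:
h = -1 (h = 1 - 2 = -1)
s(G) = 4
V = -56 (V = -8*7 = -56)
(V - 455)*(s(h) + l) = (-56 - 455)*(4 + 372) = -511*376 = -192136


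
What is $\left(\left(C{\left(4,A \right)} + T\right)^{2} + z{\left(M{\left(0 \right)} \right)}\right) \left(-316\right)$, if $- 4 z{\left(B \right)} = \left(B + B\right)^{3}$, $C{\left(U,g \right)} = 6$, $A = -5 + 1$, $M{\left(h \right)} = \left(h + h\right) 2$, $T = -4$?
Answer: $-1264$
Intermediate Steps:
$M{\left(h \right)} = 4 h$ ($M{\left(h \right)} = 2 h 2 = 4 h$)
$A = -4$
$z{\left(B \right)} = - 2 B^{3}$ ($z{\left(B \right)} = - \frac{\left(B + B\right)^{3}}{4} = - \frac{\left(2 B\right)^{3}}{4} = - \frac{8 B^{3}}{4} = - 2 B^{3}$)
$\left(\left(C{\left(4,A \right)} + T\right)^{2} + z{\left(M{\left(0 \right)} \right)}\right) \left(-316\right) = \left(\left(6 - 4\right)^{2} - 2 \left(4 \cdot 0\right)^{3}\right) \left(-316\right) = \left(2^{2} - 2 \cdot 0^{3}\right) \left(-316\right) = \left(4 - 0\right) \left(-316\right) = \left(4 + 0\right) \left(-316\right) = 4 \left(-316\right) = -1264$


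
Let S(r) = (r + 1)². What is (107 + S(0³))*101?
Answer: 10908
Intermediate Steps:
S(r) = (1 + r)²
(107 + S(0³))*101 = (107 + (1 + 0³)²)*101 = (107 + (1 + 0)²)*101 = (107 + 1²)*101 = (107 + 1)*101 = 108*101 = 10908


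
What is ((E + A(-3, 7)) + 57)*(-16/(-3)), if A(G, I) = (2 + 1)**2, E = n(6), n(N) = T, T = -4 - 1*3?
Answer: 944/3 ≈ 314.67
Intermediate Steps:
T = -7 (T = -4 - 3 = -7)
n(N) = -7
E = -7
A(G, I) = 9 (A(G, I) = 3**2 = 9)
((E + A(-3, 7)) + 57)*(-16/(-3)) = ((-7 + 9) + 57)*(-16/(-3)) = (2 + 57)*(-16*(-1/3)) = 59*(16/3) = 944/3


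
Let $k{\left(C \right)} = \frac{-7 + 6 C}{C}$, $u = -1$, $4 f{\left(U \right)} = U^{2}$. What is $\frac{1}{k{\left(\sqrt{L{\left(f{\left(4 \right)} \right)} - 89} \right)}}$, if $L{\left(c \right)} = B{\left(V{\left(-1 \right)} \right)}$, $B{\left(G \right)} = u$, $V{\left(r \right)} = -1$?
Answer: $\frac{540}{3289} - \frac{21 i \sqrt{10}}{3289} \approx 0.16418 - 0.020191 i$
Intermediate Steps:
$f{\left(U \right)} = \frac{U^{2}}{4}$
$B{\left(G \right)} = -1$
$L{\left(c \right)} = -1$
$k{\left(C \right)} = \frac{-7 + 6 C}{C}$
$\frac{1}{k{\left(\sqrt{L{\left(f{\left(4 \right)} \right)} - 89} \right)}} = \frac{1}{6 - \frac{7}{\sqrt{-1 - 89}}} = \frac{1}{6 - \frac{7}{\sqrt{-90}}} = \frac{1}{6 - \frac{7}{3 i \sqrt{10}}} = \frac{1}{6 - 7 \left(- \frac{i \sqrt{10}}{30}\right)} = \frac{1}{6 + \frac{7 i \sqrt{10}}{30}}$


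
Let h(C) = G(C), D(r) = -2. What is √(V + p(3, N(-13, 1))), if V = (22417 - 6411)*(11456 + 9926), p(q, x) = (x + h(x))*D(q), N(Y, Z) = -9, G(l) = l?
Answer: 2*√85560082 ≈ 18500.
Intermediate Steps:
h(C) = C
p(q, x) = -4*x (p(q, x) = (x + x)*(-2) = (2*x)*(-2) = -4*x)
V = 342240292 (V = 16006*21382 = 342240292)
√(V + p(3, N(-13, 1))) = √(342240292 - 4*(-9)) = √(342240292 + 36) = √342240328 = 2*√85560082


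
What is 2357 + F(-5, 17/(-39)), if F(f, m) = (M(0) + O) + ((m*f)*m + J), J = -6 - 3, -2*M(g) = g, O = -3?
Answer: 3565300/1521 ≈ 2344.1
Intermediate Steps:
M(g) = -g/2
J = -9
F(f, m) = -12 + f*m**2 (F(f, m) = (-1/2*0 - 3) + ((m*f)*m - 9) = (0 - 3) + ((f*m)*m - 9) = -3 + (f*m**2 - 9) = -3 + (-9 + f*m**2) = -12 + f*m**2)
2357 + F(-5, 17/(-39)) = 2357 + (-12 - 5*(17/(-39))**2) = 2357 + (-12 - 5*(17*(-1/39))**2) = 2357 + (-12 - 5*(-17/39)**2) = 2357 + (-12 - 5*289/1521) = 2357 + (-12 - 1445/1521) = 2357 - 19697/1521 = 3565300/1521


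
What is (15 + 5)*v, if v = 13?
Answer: 260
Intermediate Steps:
(15 + 5)*v = (15 + 5)*13 = 20*13 = 260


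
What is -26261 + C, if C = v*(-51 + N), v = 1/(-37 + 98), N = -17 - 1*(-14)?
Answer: -1601975/61 ≈ -26262.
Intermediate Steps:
N = -3 (N = -17 + 14 = -3)
v = 1/61 ≈ 0.016393
C = -54/61 (C = (-51 - 3)/61 = (1/61)*(-54) = -54/61 ≈ -0.88525)
-26261 + C = -26261 - 54/61 = -1601975/61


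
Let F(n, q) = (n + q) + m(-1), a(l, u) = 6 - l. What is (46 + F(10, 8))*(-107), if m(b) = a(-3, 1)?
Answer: -7811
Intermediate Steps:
m(b) = 9 (m(b) = 6 - 1*(-3) = 6 + 3 = 9)
F(n, q) = 9 + n + q (F(n, q) = (n + q) + 9 = 9 + n + q)
(46 + F(10, 8))*(-107) = (46 + (9 + 10 + 8))*(-107) = (46 + 27)*(-107) = 73*(-107) = -7811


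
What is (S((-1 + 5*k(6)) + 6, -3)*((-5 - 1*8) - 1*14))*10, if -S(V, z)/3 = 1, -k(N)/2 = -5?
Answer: 810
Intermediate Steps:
k(N) = 10 (k(N) = -2*(-5) = 10)
S(V, z) = -3 (S(V, z) = -3*1 = -3)
(S((-1 + 5*k(6)) + 6, -3)*((-5 - 1*8) - 1*14))*10 = -3*((-5 - 1*8) - 1*14)*10 = -3*((-5 - 8) - 14)*10 = -3*(-13 - 14)*10 = -3*(-27)*10 = 81*10 = 810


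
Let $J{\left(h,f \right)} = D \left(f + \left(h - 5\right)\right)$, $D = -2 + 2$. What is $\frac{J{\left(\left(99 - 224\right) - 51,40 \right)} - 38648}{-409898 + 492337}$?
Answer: $- \frac{38648}{82439} \approx -0.46881$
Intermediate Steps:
$D = 0$
$J{\left(h,f \right)} = 0$ ($J{\left(h,f \right)} = 0 \left(f + \left(h - 5\right)\right) = 0 \left(f + \left(-5 + h\right)\right) = 0 \left(-5 + f + h\right) = 0$)
$\frac{J{\left(\left(99 - 224\right) - 51,40 \right)} - 38648}{-409898 + 492337} = \frac{0 - 38648}{-409898 + 492337} = - \frac{38648}{82439}$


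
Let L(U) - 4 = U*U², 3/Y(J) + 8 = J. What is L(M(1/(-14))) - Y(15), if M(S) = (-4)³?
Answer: -1834983/7 ≈ -2.6214e+5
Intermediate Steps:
Y(J) = 3/(-8 + J)
M(S) = -64
L(U) = 4 + U³ (L(U) = 4 + U*U² = 4 + U³)
L(M(1/(-14))) - Y(15) = (4 + (-64)³) - 3/(-8 + 15) = (4 - 262144) - 3/7 = -262140 - 3/7 = -1834983/7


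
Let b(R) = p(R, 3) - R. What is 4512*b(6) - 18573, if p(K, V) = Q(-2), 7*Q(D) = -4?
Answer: -337563/7 ≈ -48223.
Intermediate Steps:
Q(D) = -4/7 (Q(D) = (1/7)*(-4) = -4/7)
p(K, V) = -4/7
b(R) = -4/7 - R
4512*b(6) - 18573 = 4512*(-4/7 - 1*6) - 18573 = 4512*(-4/7 - 6) - 18573 = 4512*(-46/7) - 18573 = -207552/7 - 18573 = -337563/7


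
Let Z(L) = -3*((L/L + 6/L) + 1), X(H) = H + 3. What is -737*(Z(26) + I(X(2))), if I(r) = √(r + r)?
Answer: 64119/13 - 737*√10 ≈ 2601.6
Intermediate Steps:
X(H) = 3 + H
I(r) = √2*√r (I(r) = √(2*r) = √2*√r)
Z(L) = -6 - 18/L (Z(L) = -3*((1 + 6/L) + 1) = -3*(2 + 6/L) = -6 - 18/L)
-737*(Z(26) + I(X(2))) = -737*((-6 - 18/26) + √2*√(3 + 2)) = -737*((-6 - 18*1/26) + √2*√5) = -737*((-6 - 9/13) + √10) = -737*(-87/13 + √10) = 64119/13 - 737*√10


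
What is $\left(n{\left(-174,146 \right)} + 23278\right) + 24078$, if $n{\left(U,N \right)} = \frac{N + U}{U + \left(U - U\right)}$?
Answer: $\frac{4119986}{87} \approx 47356.0$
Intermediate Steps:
$n{\left(U,N \right)} = \frac{N + U}{U}$ ($n{\left(U,N \right)} = \frac{N + U}{U + 0} = \frac{N + U}{U}$)
$\left(n{\left(-174,146 \right)} + 23278\right) + 24078 = \left(\frac{146 - 174}{-174} + 23278\right) + 24078 = \left(\left(- \frac{1}{174}\right) \left(-28\right) + 23278\right) + 24078 = \left(\frac{14}{87} + 23278\right) + 24078 = \frac{2025200}{87} + 24078 = \frac{4119986}{87}$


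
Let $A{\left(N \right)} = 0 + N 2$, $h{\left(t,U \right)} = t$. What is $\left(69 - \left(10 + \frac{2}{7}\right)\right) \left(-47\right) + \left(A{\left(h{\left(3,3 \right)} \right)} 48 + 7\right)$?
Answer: $- \frac{17252}{7} \approx -2464.6$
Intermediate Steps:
$A{\left(N \right)} = 2 N$ ($A{\left(N \right)} = 0 + 2 N = 2 N$)
$\left(69 - \left(10 + \frac{2}{7}\right)\right) \left(-47\right) + \left(A{\left(h{\left(3,3 \right)} \right)} 48 + 7\right) = \left(69 - \left(10 + \frac{2}{7}\right)\right) \left(-47\right) + \left(2 \cdot 3 \cdot 48 + 7\right) = \left(69 - \frac{72}{7}\right) \left(-47\right) + \left(6 \cdot 48 + 7\right) = \left(69 - \frac{72}{7}\right) \left(-47\right) + \left(288 + 7\right) = \left(69 - \frac{72}{7}\right) \left(-47\right) + 295 = \frac{411}{7} \left(-47\right) + 295 = - \frac{19317}{7} + 295 = - \frac{17252}{7}$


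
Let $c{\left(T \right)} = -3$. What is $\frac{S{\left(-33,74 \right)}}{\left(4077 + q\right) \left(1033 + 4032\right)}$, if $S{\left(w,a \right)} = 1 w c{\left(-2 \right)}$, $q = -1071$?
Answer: $\frac{11}{1691710} \approx 6.5023 \cdot 10^{-6}$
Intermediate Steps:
$S{\left(w,a \right)} = - 3 w$ ($S{\left(w,a \right)} = 1 w \left(-3\right) = w \left(-3\right) = - 3 w$)
$\frac{S{\left(-33,74 \right)}}{\left(4077 + q\right) \left(1033 + 4032\right)} = \frac{\left(-3\right) \left(-33\right)}{\left(4077 - 1071\right) \left(1033 + 4032\right)} = \frac{99}{3006 \cdot 5065} = \frac{99}{15225390} = 99 \cdot \frac{1}{15225390} = \frac{11}{1691710}$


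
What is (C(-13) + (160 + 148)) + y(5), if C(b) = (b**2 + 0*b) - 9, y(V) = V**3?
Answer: 593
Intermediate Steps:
C(b) = -9 + b**2 (C(b) = (b**2 + 0) - 9 = b**2 - 9 = -9 + b**2)
(C(-13) + (160 + 148)) + y(5) = ((-9 + (-13)**2) + (160 + 148)) + 5**3 = ((-9 + 169) + 308) + 125 = (160 + 308) + 125 = 468 + 125 = 593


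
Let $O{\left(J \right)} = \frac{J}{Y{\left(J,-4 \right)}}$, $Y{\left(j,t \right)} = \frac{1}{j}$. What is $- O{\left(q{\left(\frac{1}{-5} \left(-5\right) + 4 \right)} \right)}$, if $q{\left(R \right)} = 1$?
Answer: $-1$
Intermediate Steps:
$O{\left(J \right)} = J^{2}$ ($O{\left(J \right)} = \frac{J}{\frac{1}{J}} = J J = J^{2}$)
$- O{\left(q{\left(\frac{1}{-5} \left(-5\right) + 4 \right)} \right)} = - 1^{2} = \left(-1\right) 1 = -1$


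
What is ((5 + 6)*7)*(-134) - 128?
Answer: -10446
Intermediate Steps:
((5 + 6)*7)*(-134) - 128 = (11*7)*(-134) - 128 = 77*(-134) - 128 = -10318 - 128 = -10446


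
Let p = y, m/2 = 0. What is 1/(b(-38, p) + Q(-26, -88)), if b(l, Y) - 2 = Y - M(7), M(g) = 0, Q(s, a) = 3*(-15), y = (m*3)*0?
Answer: -1/43 ≈ -0.023256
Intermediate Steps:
m = 0 (m = 2*0 = 0)
y = 0 (y = (0*3)*0 = 0*0 = 0)
Q(s, a) = -45
p = 0
b(l, Y) = 2 + Y (b(l, Y) = 2 + (Y - 1*0) = 2 + (Y + 0) = 2 + Y)
1/(b(-38, p) + Q(-26, -88)) = 1/((2 + 0) - 45) = 1/(2 - 45) = 1/(-43) = -1/43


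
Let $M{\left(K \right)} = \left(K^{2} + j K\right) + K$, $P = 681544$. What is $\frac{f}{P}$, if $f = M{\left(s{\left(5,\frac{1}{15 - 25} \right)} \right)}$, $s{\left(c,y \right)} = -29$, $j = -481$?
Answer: $\frac{14761}{681544} \approx 0.021658$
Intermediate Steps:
$M{\left(K \right)} = K^{2} - 480 K$ ($M{\left(K \right)} = \left(K^{2} - 481 K\right) + K = K^{2} - 480 K$)
$f = 14761$ ($f = - 29 \left(-480 - 29\right) = \left(-29\right) \left(-509\right) = 14761$)
$\frac{f}{P} = \frac{14761}{681544}$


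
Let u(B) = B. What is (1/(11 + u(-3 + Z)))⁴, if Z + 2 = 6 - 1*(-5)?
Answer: 1/83521 ≈ 1.1973e-5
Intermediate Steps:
Z = 9 (Z = -2 + (6 - 1*(-5)) = -2 + (6 + 5) = -2 + 11 = 9)
(1/(11 + u(-3 + Z)))⁴ = (1/(11 + (-3 + 9)))⁴ = (1/(11 + 6))⁴ = (1/17)⁴ = 1/83521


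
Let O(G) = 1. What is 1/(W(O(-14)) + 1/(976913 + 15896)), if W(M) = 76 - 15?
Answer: 992809/60561350 ≈ 0.016393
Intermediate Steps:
W(M) = 61
1/(W(O(-14)) + 1/(976913 + 15896)) = 1/(61 + 1/(976913 + 15896)) = 1/(61 + 1/992809) = 1/(60561350/992809) = 992809/60561350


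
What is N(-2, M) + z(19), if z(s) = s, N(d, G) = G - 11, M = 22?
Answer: 30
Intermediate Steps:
N(d, G) = -11 + G
N(-2, M) + z(19) = (-11 + 22) + 19 = 11 + 19 = 30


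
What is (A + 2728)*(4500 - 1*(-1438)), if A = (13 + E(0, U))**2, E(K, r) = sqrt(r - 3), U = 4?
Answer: 17362712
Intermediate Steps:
E(K, r) = sqrt(-3 + r)
A = 196 (A = (13 + sqrt(-3 + 4))**2 = (13 + sqrt(1))**2 = (13 + 1)**2 = 14**2 = 196)
(A + 2728)*(4500 - 1*(-1438)) = (196 + 2728)*(4500 - 1*(-1438)) = 2924*(4500 + 1438) = 2924*5938 = 17362712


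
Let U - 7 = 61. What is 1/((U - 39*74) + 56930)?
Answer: 1/54112 ≈ 1.8480e-5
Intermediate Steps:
U = 68 (U = 7 + 61 = 68)
1/((U - 39*74) + 56930) = 1/((68 - 39*74) + 56930) = 1/((68 - 2886) + 56930) = 1/(-2818 + 56930) = 1/54112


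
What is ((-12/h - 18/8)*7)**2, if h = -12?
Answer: 1225/16 ≈ 76.563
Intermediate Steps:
((-12/h - 18/8)*7)**2 = ((-12/(-12) - 18/8)*7)**2 = ((-12*(-1/12) - 18*1/8)*7)**2 = ((1 - 9/4)*7)**2 = (-5/4*7)**2 = (-35/4)**2 = 1225/16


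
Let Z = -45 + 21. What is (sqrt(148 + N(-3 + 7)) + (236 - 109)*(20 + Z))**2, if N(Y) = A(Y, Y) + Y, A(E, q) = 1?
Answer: 258217 - 3048*sqrt(17) ≈ 2.4565e+5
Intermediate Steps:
Z = -24
N(Y) = 1 + Y
(sqrt(148 + N(-3 + 7)) + (236 - 109)*(20 + Z))**2 = (sqrt(148 + (1 + (-3 + 7))) + (236 - 109)*(20 - 24))**2 = (sqrt(148 + (1 + 4)) + 127*(-4))**2 = (sqrt(148 + 5) - 508)**2 = (sqrt(153) - 508)**2 = (3*sqrt(17) - 508)**2 = (-508 + 3*sqrt(17))**2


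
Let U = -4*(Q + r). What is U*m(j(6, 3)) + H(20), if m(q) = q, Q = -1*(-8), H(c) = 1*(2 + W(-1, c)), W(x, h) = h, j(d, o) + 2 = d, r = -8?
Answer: 22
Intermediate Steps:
j(d, o) = -2 + d
H(c) = 2 + c (H(c) = 1*(2 + c) = 2 + c)
Q = 8
U = 0 (U = -4*(8 - 8) = -4*0 = 0)
U*m(j(6, 3)) + H(20) = 0*(-2 + 6) + (2 + 20) = 0*4 + 22 = 0 + 22 = 22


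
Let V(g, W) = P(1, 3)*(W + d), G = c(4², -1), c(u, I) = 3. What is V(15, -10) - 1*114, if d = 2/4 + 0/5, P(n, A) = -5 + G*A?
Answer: -152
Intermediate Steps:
G = 3
P(n, A) = -5 + 3*A
d = ½ (d = 2*(¼) + 0*(⅕) = ½ + 0 = ½ ≈ 0.50000)
V(g, W) = 2 + 4*W (V(g, W) = (-5 + 3*3)*(W + ½) = (-5 + 9)*(½ + W) = 4*(½ + W) = 2 + 4*W)
V(15, -10) - 1*114 = (2 + 4*(-10)) - 1*114 = (2 - 40) - 114 = -38 - 114 = -152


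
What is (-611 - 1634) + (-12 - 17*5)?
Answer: -2342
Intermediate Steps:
(-611 - 1634) + (-12 - 17*5) = -2245 + (-12 - 85) = -2245 - 97 = -2342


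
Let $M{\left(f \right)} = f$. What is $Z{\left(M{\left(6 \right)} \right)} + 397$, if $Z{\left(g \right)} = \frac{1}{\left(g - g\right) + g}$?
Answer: $\frac{2383}{6} \approx 397.17$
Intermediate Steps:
$Z{\left(g \right)} = \frac{1}{g}$ ($Z{\left(g \right)} = \frac{1}{0 + g} = \frac{1}{g}$)
$Z{\left(M{\left(6 \right)} \right)} + 397 = \frac{1}{6} + 397 = \frac{2383}{6}$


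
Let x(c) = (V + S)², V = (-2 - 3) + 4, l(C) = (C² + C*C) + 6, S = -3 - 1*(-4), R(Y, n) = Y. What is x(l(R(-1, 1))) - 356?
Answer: -356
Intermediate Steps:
S = 1 (S = -3 + 4 = 1)
l(C) = 6 + 2*C² (l(C) = (C² + C²) + 6 = 2*C² + 6 = 6 + 2*C²)
V = -1 (V = -5 + 4 = -1)
x(c) = 0 (x(c) = (-1 + 1)² = 0² = 0)
x(l(R(-1, 1))) - 356 = 0 - 356 = -356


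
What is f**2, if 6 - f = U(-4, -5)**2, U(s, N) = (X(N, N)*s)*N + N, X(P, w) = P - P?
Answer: 361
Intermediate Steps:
X(P, w) = 0
U(s, N) = N (U(s, N) = (0*s)*N + N = 0*N + N = 0 + N = N)
f = -19 (f = 6 - 1*(-5)**2 = 6 - 1*25 = 6 - 25 = -19)
f**2 = (-19)**2 = 361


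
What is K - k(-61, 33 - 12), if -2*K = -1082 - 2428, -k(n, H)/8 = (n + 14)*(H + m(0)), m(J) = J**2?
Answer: -6141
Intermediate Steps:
k(n, H) = -8*H*(14 + n) (k(n, H) = -8*(n + 14)*(H + 0**2) = -8*(14 + n)*(H + 0) = -8*(14 + n)*H = -8*H*(14 + n))
K = 1755 (K = -(-1082 - 2428)/2 = -1/2*(-3510) = 1755)
K - k(-61, 33 - 12) = 1755 - 8*(33 - 12)*(-14 - 1*(-61)) = 1755 - 8*21*(-14 + 61) = 1755 - 8*21*47 = 1755 - 1*7896 = 1755 - 7896 = -6141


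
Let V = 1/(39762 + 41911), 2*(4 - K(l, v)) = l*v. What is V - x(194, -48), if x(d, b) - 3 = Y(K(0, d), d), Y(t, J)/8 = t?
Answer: -2858554/81673 ≈ -35.000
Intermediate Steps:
K(l, v) = 4 - l*v/2
Y(t, J) = 8*t
x(d, b) = 35 (x(d, b) = 3 + 8*(4 - 1/2*0*d) = 3 + 8*(4 + 0) = 3 + 8*4 = 3 + 32 = 35)
V = 1/81673 ≈ 1.2244e-5
V - x(194, -48) = 1/81673 - 1*35 = 1/81673 - 35 = -2858554/81673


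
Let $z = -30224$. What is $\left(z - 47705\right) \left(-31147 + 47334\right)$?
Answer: $-1261436723$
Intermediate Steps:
$\left(z - 47705\right) \left(-31147 + 47334\right) = \left(-30224 - 47705\right) \left(-31147 + 47334\right) = \left(-77929\right) 16187 = -1261436723$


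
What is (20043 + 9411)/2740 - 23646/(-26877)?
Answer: 142737533/12273830 ≈ 11.629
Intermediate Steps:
(20043 + 9411)/2740 - 23646/(-26877) = 29454*(1/2740) - 23646*(-1/26877) = 14727/1370 + 7882/8959 = 142737533/12273830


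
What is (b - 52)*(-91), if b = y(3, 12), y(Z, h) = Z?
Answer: 4459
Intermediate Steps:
b = 3
(b - 52)*(-91) = (3 - 52)*(-91) = -49*(-91) = 4459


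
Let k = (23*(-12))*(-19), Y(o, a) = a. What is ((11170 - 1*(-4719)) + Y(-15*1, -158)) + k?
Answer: 20975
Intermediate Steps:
k = 5244 (k = -276*(-19) = 5244)
((11170 - 1*(-4719)) + Y(-15*1, -158)) + k = ((11170 - 1*(-4719)) - 158) + 5244 = ((11170 + 4719) - 158) + 5244 = (15889 - 158) + 5244 = 15731 + 5244 = 20975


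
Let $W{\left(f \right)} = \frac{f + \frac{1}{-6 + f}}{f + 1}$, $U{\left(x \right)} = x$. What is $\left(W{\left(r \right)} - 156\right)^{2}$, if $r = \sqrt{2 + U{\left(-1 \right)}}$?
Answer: $\frac{605284}{25} \approx 24211.0$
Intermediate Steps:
$r = 1$ ($r = \sqrt{2 - 1} = \sqrt{1} = 1$)
$W{\left(f \right)} = \frac{f + \frac{1}{-6 + f}}{1 + f}$
$\left(W{\left(r \right)} - 156\right)^{2} = \left(\frac{-1 - 1^{2} + 6 \cdot 1}{6 - 1^{2} + 5 \cdot 1} - 156\right)^{2} = \left(\frac{-1 - 1 + 6}{6 - 1 + 5} - 156\right)^{2} = \left(\frac{1}{10} \cdot 4 - 156\right)^{2} = \left(\frac{2}{5} - 156\right)^{2} = \left(- \frac{778}{5}\right)^{2} = \frac{605284}{25}$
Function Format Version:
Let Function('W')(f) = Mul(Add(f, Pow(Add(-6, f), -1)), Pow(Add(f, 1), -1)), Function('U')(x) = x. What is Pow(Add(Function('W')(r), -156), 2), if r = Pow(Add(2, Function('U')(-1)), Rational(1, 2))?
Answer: Rational(605284, 25) ≈ 24211.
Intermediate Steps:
r = 1 (r = Pow(Add(2, -1), Rational(1, 2)) = Pow(1, Rational(1, 2)) = 1)
Function('W')(f) = Mul(Pow(Add(1, f), -1), Add(f, Pow(Add(-6, f), -1))) (Function('W')(f) = Mul(Add(f, Pow(Add(-6, f), -1)), Pow(Add(1, f), -1)) = Mul(Pow(Add(1, f), -1), Add(f, Pow(Add(-6, f), -1))))
Pow(Add(Function('W')(r), -156), 2) = Pow(Add(Mul(Pow(Add(6, Mul(-1, Pow(1, 2)), Mul(5, 1)), -1), Add(-1, Mul(-1, Pow(1, 2)), Mul(6, 1))), -156), 2) = Pow(Add(Mul(Pow(Add(6, Mul(-1, 1), 5), -1), Add(-1, Mul(-1, 1), 6)), -156), 2) = Pow(Add(Mul(Pow(Add(6, -1, 5), -1), Add(-1, -1, 6)), -156), 2) = Pow(Add(Mul(Pow(10, -1), 4), -156), 2) = Pow(Add(Mul(Rational(1, 10), 4), -156), 2) = Pow(Add(Rational(2, 5), -156), 2) = Pow(Rational(-778, 5), 2) = Rational(605284, 25)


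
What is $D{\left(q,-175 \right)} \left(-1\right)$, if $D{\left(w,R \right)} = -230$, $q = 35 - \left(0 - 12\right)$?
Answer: $230$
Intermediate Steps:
$q = 47$ ($q = 35 - \left(0 - 12\right) = 35 - -12 = 35 + 12 = 47$)
$D{\left(q,-175 \right)} \left(-1\right) = \left(-230\right) \left(-1\right) = 230$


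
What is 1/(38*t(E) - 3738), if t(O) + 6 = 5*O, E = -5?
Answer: -1/4916 ≈ -0.00020342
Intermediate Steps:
t(O) = -6 + 5*O
1/(38*t(E) - 3738) = 1/(38*(-6 + 5*(-5)) - 3738) = 1/(38*(-6 - 25) - 3738) = 1/(38*(-31) - 3738) = 1/(-1178 - 3738) = 1/(-4916) = -1/4916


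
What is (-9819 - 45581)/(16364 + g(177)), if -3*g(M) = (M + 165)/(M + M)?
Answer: -3268600/965457 ≈ -3.3855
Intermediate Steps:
g(M) = -(165 + M)/(6*M) (g(M) = -(M + 165)/(3*(M + M)) = -(165 + M)/(3*(2*M)) = -(165 + M)*1/(2*M)/3 = -(165 + M)/(6*M))
(-9819 - 45581)/(16364 + g(177)) = (-9819 - 45581)/(16364 + (⅙)*(-165 - 1*177)/177) = -55400/(16364 + (⅙)*(1/177)*(-165 - 177)) = -55400/(16364 + (⅙)*(1/177)*(-342)) = -55400/(16364 - 19/59) = -55400/965457/59 = -55400*59/965457 = -3268600/965457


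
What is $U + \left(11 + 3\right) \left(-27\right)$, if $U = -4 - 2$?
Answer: $-384$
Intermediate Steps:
$U = -6$ ($U = -4 - 2 = -6$)
$U + \left(11 + 3\right) \left(-27\right) = -6 + \left(11 + 3\right) \left(-27\right) = -6 + 14 \left(-27\right) = -6 - 378 = -384$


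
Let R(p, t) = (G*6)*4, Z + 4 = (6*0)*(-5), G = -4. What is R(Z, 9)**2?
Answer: 9216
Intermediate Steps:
Z = -4 (Z = -4 + (6*0)*(-5) = -4 + 0*(-5) = -4 + 0 = -4)
R(p, t) = -96 (R(p, t) = -4*6*4 = -24*4 = -96)
R(Z, 9)**2 = (-96)**2 = 9216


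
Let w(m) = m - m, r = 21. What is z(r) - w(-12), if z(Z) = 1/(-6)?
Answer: -1/6 ≈ -0.16667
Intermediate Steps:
w(m) = 0
z(Z) = -1/6
z(r) - w(-12) = -1/6 - 1*0 = -1/6 + 0 = -1/6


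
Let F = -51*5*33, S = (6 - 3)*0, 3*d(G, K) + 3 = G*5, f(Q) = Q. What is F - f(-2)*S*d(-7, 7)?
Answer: -8415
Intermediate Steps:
d(G, K) = -1 + 5*G/3 (d(G, K) = -1 + (G*5)/3 = -1 + (5*G)/3 = -1 + 5*G/3)
S = 0 (S = 3*0 = 0)
F = -8415 (F = -255*33 = -8415)
F - f(-2)*S*d(-7, 7) = -8415 - (-2*0)*(-1 + (5/3)*(-7)) = -8415 - 0*(-1 - 35/3) = -8415 - 0*(-38)/3 = -8415 - 1*0 = -8415 + 0 = -8415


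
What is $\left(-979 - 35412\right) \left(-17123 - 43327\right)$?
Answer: $2199835950$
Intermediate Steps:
$\left(-979 - 35412\right) \left(-17123 - 43327\right) = \left(-36391\right) \left(-60450\right) = 2199835950$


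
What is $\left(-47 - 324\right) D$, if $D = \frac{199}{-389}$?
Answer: $\frac{73829}{389} \approx 189.79$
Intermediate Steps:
$D = - \frac{199}{389}$ ($D = 199 \left(- \frac{1}{389}\right) = - \frac{199}{389} \approx -0.51157$)
$\left(-47 - 324\right) D = \left(-47 - 324\right) \left(- \frac{199}{389}\right) = \left(-371\right) \left(- \frac{199}{389}\right) = \frac{73829}{389}$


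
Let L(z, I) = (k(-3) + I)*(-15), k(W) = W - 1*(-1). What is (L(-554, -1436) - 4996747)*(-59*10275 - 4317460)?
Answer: 24496204367245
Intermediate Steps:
k(W) = 1 + W (k(W) = W + 1 = 1 + W)
L(z, I) = 30 - 15*I (L(z, I) = ((1 - 3) + I)*(-15) = (-2 + I)*(-15) = 30 - 15*I)
(L(-554, -1436) - 4996747)*(-59*10275 - 4317460) = ((30 - 15*(-1436)) - 4996747)*(-59*10275 - 4317460) = ((30 + 21540) - 4996747)*(-606225 - 4317460) = (21570 - 4996747)*(-4923685) = -4975177*(-4923685) = 24496204367245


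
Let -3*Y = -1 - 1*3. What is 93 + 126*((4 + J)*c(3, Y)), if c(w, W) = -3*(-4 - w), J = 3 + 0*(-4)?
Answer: 18615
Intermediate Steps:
J = 3 (J = 3 + 0 = 3)
Y = 4/3 (Y = -(-1 - 1*3)/3 = -(-1 - 3)/3 = -⅓*(-4) = 4/3 ≈ 1.3333)
c(w, W) = 12 + 3*w
93 + 126*((4 + J)*c(3, Y)) = 93 + 126*((4 + 3)*(12 + 3*3)) = 93 + 126*(7*(12 + 9)) = 93 + 126*(7*21) = 93 + 126*147 = 93 + 18522 = 18615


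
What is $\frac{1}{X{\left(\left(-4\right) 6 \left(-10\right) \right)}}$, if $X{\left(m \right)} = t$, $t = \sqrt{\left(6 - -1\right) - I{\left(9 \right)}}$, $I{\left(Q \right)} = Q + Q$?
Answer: $- \frac{i \sqrt{11}}{11} \approx - 0.30151 i$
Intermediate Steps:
$I{\left(Q \right)} = 2 Q$
$t = i \sqrt{11}$ ($t = \sqrt{\left(6 - -1\right) - 2 \cdot 9} = \sqrt{\left(6 + 1\right) - 18} = \sqrt{7 - 18} = \sqrt{-11} = i \sqrt{11} \approx 3.3166 i$)
$X{\left(m \right)} = i \sqrt{11}$
$\frac{1}{X{\left(\left(-4\right) 6 \left(-10\right) \right)}} = \frac{1}{i \sqrt{11}} = - \frac{i \sqrt{11}}{11}$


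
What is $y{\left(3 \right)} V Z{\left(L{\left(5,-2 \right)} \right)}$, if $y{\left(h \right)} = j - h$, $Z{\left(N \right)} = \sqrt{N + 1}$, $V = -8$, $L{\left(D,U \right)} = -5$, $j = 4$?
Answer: $- 16 i \approx - 16.0 i$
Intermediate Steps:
$Z{\left(N \right)} = \sqrt{1 + N}$
$y{\left(h \right)} = 4 - h$
$y{\left(3 \right)} V Z{\left(L{\left(5,-2 \right)} \right)} = \left(4 - 3\right) \left(-8\right) \sqrt{1 - 5} = \left(4 - 3\right) \left(-8\right) \sqrt{-4} = 1 \left(-8\right) 2 i = - 8 \cdot 2 i = - 16 i$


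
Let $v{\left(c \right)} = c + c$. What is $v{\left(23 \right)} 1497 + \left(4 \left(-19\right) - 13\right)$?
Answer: $68773$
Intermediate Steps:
$v{\left(c \right)} = 2 c$
$v{\left(23 \right)} 1497 + \left(4 \left(-19\right) - 13\right) = 2 \cdot 23 \cdot 1497 + \left(4 \left(-19\right) - 13\right) = 46 \cdot 1497 - 89 = 68862 - 89 = 68773$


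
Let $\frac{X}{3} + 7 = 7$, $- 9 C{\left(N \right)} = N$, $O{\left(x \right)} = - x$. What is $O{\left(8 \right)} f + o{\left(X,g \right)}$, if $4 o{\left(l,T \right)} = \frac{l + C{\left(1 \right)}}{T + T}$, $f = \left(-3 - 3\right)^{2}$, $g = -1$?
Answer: $- \frac{20735}{72} \approx -287.99$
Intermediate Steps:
$C{\left(N \right)} = - \frac{N}{9}$
$f = 36$ ($f = \left(-6\right)^{2} = 36$)
$X = 0$ ($X = -21 + 3 \cdot 7 = -21 + 21 = 0$)
$o{\left(l,T \right)} = \frac{- \frac{1}{9} + l}{8 T}$ ($o{\left(l,T \right)} = \frac{\left(l - \frac{1}{9}\right) \frac{1}{T + T}}{4} = \frac{\left(l - \frac{1}{9}\right) \frac{1}{2 T}}{4} = \frac{\left(- \frac{1}{9} + l\right) \frac{1}{2 T}}{4} = \frac{\frac{1}{2} \frac{1}{T} \left(- \frac{1}{9} + l\right)}{4} = \frac{- \frac{1}{9} + l}{8 T}$)
$O{\left(8 \right)} f + o{\left(X,g \right)} = \left(-1\right) 8 \cdot 36 + \frac{-1 + 9 \cdot 0}{72 \left(-1\right)} = \left(-8\right) 36 + \frac{1}{72} \left(-1\right) \left(-1 + 0\right) = -288 + \frac{1}{72} \left(-1\right) \left(-1\right) = -288 + \frac{1}{72} = - \frac{20735}{72}$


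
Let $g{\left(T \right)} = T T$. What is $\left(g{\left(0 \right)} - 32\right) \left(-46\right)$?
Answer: $1472$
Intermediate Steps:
$g{\left(T \right)} = T^{2}$
$\left(g{\left(0 \right)} - 32\right) \left(-46\right) = \left(0^{2} - 32\right) \left(-46\right) = \left(0 - 32\right) \left(-46\right) = \left(-32\right) \left(-46\right) = 1472$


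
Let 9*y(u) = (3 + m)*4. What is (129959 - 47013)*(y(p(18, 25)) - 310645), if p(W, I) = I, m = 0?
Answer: -77299948726/3 ≈ -2.5767e+10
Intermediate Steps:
y(u) = 4/3 (y(u) = ((3 + 0)*4)/9 = (3*4)/9 = (1/9)*12 = 4/3)
(129959 - 47013)*(y(p(18, 25)) - 310645) = (129959 - 47013)*(4/3 - 310645) = 82946*(-931931/3) = -77299948726/3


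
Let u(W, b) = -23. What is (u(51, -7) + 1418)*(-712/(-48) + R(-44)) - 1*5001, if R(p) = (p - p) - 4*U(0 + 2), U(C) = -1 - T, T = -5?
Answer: -13257/2 ≈ -6628.5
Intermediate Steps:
U(C) = 4 (U(C) = -1 - 1*(-5) = -1 + 5 = 4)
R(p) = -16 (R(p) = (p - p) - 4*4 = 0 - 16 = -16)
(u(51, -7) + 1418)*(-712/(-48) + R(-44)) - 1*5001 = (-23 + 1418)*(-712/(-48) - 16) - 1*5001 = 1395*(-712*(-1/48) - 16) - 5001 = 1395*(89/6 - 16) - 5001 = 1395*(-7/6) - 5001 = -3255/2 - 5001 = -13257/2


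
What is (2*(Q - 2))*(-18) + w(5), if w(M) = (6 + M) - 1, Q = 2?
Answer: 10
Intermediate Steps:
w(M) = 5 + M
(2*(Q - 2))*(-18) + w(5) = (2*(2 - 2))*(-18) + (5 + 5) = (2*0)*(-18) + 10 = 0*(-18) + 10 = 0 + 10 = 10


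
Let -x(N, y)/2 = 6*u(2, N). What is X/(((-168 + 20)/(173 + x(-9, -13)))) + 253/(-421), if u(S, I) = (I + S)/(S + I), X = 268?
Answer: -4550688/15577 ≈ -292.14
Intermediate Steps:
u(S, I) = 1 (u(S, I) = (I + S)/(I + S) = 1)
x(N, y) = -12
X/(((-168 + 20)/(173 + x(-9, -13)))) + 253/(-421) = 268/(((-168 + 20)/(173 - 12))) + 253/(-421) = 268/((-148/161)) + 253*(-1/421) = 268/((-148*1/161)) - 253/421 = 268/(-148/161) - 253/421 = 268*(-161/148) - 253/421 = -10787/37 - 253/421 = -4550688/15577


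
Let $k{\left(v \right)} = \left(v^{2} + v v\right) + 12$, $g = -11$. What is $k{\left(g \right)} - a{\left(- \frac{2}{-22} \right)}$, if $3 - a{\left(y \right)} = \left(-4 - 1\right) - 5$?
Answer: $241$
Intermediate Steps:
$a{\left(y \right)} = 13$ ($a{\left(y \right)} = 3 - \left(\left(-4 - 1\right) - 5\right) = 3 - \left(-5 - 5\right) = 3 - -10 = 3 + 10 = 13$)
$k{\left(v \right)} = 12 + 2 v^{2}$ ($k{\left(v \right)} = \left(v^{2} + v^{2}\right) + 12 = 2 v^{2} + 12 = 12 + 2 v^{2}$)
$k{\left(g \right)} - a{\left(- \frac{2}{-22} \right)} = \left(12 + 2 \left(-11\right)^{2}\right) - 13 = \left(12 + 2 \cdot 121\right) - 13 = \left(12 + 242\right) - 13 = 254 - 13 = 241$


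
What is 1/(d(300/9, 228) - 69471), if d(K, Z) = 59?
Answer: -1/69412 ≈ -1.4407e-5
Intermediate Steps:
1/(d(300/9, 228) - 69471) = 1/(59 - 69471) = 1/(-69412) = -1/69412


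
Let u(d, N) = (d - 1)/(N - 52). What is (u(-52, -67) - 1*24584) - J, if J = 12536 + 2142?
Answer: -4672125/119 ≈ -39262.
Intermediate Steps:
u(d, N) = (-1 + d)/(-52 + N)
J = 14678
(u(-52, -67) - 1*24584) - J = ((-1 - 52)/(-52 - 67) - 1*24584) - 1*14678 = (-53/(-119) - 24584) - 14678 = (-1/119*(-53) - 24584) - 14678 = (53/119 - 24584) - 14678 = -2925443/119 - 14678 = -4672125/119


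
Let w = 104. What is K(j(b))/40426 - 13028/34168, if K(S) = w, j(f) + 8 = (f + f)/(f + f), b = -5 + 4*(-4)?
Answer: -65389557/172659446 ≈ -0.37872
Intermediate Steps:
b = -21 (b = -5 - 16 = -21)
j(f) = -7 (j(f) = -8 + (f + f)/(f + f) = -8 + (2*f)/((2*f)) = -8 + (2*f)*(1/(2*f)) = -8 + 1 = -7)
K(S) = 104
K(j(b))/40426 - 13028/34168 = 104/40426 - 13028/34168 = 104*(1/40426) - 13028*1/34168 = 52/20213 - 3257/8542 = -65389557/172659446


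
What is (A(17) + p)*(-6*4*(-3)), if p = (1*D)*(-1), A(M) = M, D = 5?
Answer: 864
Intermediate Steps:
p = -5 (p = (1*5)*(-1) = 5*(-1) = -5)
(A(17) + p)*(-6*4*(-3)) = (17 - 5)*(-6*4*(-3)) = 12*(-24*(-3)) = 12*72 = 864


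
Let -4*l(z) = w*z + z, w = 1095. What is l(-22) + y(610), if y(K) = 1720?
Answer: 7748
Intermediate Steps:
l(z) = -274*z (l(z) = -(1095*z + z)/4 = -274*z)
l(-22) + y(610) = -274*(-22) + 1720 = 6028 + 1720 = 7748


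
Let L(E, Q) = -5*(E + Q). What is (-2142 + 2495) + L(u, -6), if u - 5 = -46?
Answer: 588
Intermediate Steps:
u = -41 (u = 5 - 46 = -41)
L(E, Q) = -5*E - 5*Q
(-2142 + 2495) + L(u, -6) = (-2142 + 2495) + (-5*(-41) - 5*(-6)) = 353 + (205 + 30) = 353 + 235 = 588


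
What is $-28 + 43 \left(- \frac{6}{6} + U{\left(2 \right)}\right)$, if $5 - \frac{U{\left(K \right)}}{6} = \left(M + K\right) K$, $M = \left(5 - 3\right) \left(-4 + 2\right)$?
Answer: $2251$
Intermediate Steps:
$M = -4$ ($M = 2 \left(-2\right) = -4$)
$U{\left(K \right)} = 30 - 6 K \left(-4 + K\right)$ ($U{\left(K \right)} = 30 - 6 \left(-4 + K\right) K = 30 - 6 K \left(-4 + K\right)$)
$-28 + 43 \left(- \frac{6}{6} + U{\left(2 \right)}\right) = -28 + 43 \left(- \frac{6}{6} + \left(30 - 6 \cdot 2^{2} + 24 \cdot 2\right)\right) = -28 + 43 \left(\left(-6\right) \frac{1}{6} + \left(30 - 24 + 48\right)\right) = -28 + 43 \left(-1 + \left(30 - 24 + 48\right)\right) = -28 + 43 \left(-1 + 54\right) = -28 + 43 \cdot 53 = -28 + 2279 = 2251$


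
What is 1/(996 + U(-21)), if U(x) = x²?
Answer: 1/1437 ≈ 0.00069589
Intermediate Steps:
1/(996 + U(-21)) = 1/(996 + (-21)²) = 1/(996 + 441) = 1/1437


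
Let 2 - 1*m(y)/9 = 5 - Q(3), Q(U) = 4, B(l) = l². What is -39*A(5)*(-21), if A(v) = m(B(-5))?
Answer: 7371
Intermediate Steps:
m(y) = 9 (m(y) = 18 - 9*(5 - 1*4) = 18 - 9*(5 - 4) = 18 - 9*1 = 18 - 9 = 9)
A(v) = 9
-39*A(5)*(-21) = -39*9*(-21) = -351*(-21) = 7371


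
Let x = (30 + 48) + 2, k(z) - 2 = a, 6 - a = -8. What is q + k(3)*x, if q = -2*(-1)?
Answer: 1282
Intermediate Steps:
q = 2
a = 14 (a = 6 - 1*(-8) = 6 + 8 = 14)
k(z) = 16 (k(z) = 2 + 14 = 16)
x = 80 (x = 78 + 2 = 80)
q + k(3)*x = 2 + 16*80 = 2 + 1280 = 1282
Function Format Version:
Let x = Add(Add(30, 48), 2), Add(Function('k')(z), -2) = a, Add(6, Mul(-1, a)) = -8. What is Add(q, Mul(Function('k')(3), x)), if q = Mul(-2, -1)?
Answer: 1282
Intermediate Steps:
q = 2
a = 14 (a = Add(6, Mul(-1, -8)) = Add(6, 8) = 14)
Function('k')(z) = 16 (Function('k')(z) = Add(2, 14) = 16)
x = 80 (x = Add(78, 2) = 80)
Add(q, Mul(Function('k')(3), x)) = Add(2, Mul(16, 80)) = Add(2, 1280) = 1282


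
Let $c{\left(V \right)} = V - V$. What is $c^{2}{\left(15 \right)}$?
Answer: $0$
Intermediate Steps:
$c{\left(V \right)} = 0$
$c^{2}{\left(15 \right)} = 0^{2} = 0$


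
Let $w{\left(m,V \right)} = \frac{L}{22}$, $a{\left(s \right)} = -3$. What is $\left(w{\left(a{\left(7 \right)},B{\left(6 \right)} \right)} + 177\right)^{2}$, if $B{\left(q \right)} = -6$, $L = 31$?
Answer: $\frac{15405625}{484} \approx 31830.0$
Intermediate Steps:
$w{\left(m,V \right)} = \frac{31}{22}$
$\left(w{\left(a{\left(7 \right)},B{\left(6 \right)} \right)} + 177\right)^{2} = \left(\frac{31}{22} + 177\right)^{2} = \left(\frac{3925}{22}\right)^{2} = \frac{15405625}{484}$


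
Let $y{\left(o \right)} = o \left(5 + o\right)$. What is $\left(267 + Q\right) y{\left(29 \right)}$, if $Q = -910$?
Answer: $-633998$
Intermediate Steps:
$\left(267 + Q\right) y{\left(29 \right)} = \left(267 - 910\right) 29 \left(5 + 29\right) = - 643 \cdot 29 \cdot 34 = \left(-643\right) 986 = -633998$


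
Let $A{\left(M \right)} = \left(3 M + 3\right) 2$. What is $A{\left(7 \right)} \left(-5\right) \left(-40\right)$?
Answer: $9600$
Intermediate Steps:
$A{\left(M \right)} = 6 + 6 M$ ($A{\left(M \right)} = \left(3 + 3 M\right) 2 = 6 + 6 M$)
$A{\left(7 \right)} \left(-5\right) \left(-40\right) = \left(6 + 6 \cdot 7\right) \left(-5\right) \left(-40\right) = \left(6 + 42\right) \left(-5\right) \left(-40\right) = 48 \left(-5\right) \left(-40\right) = \left(-240\right) \left(-40\right) = 9600$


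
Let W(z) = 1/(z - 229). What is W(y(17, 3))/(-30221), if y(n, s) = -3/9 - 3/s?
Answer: 3/20882711 ≈ 1.4366e-7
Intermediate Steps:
y(n, s) = -1/3 - 3/s (y(n, s) = -3*1/9 - 3/s = -1/3 - 3/s)
W(z) = 1/(-229 + z)
W(y(17, 3))/(-30221) = 1/(-229 + (1/3)*(-9 - 1*3)/3*(-30221)) = -1/30221/(-229 + (1/3)*(1/3)*(-9 - 3)) = -1/30221/(-229 + (1/3)*(1/3)*(-12)) = -1/30221/(-229 - 4/3) = -1/30221/(-691/3) = -3/691*(-1/30221) = 3/20882711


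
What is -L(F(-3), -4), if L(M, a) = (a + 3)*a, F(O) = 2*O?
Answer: -4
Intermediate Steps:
L(M, a) = a*(3 + a) (L(M, a) = (3 + a)*a = a*(3 + a))
-L(F(-3), -4) = -(-4)*(3 - 4) = -(-4)*(-1) = -1*4 = -4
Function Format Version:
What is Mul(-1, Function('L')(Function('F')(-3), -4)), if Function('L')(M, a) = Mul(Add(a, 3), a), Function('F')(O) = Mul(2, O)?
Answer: -4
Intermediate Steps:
Function('L')(M, a) = Mul(a, Add(3, a)) (Function('L')(M, a) = Mul(Add(3, a), a) = Mul(a, Add(3, a)))
Mul(-1, Function('L')(Function('F')(-3), -4)) = Mul(-1, Mul(-4, Add(3, -4))) = Mul(-1, Mul(-4, -1)) = Mul(-1, 4) = -4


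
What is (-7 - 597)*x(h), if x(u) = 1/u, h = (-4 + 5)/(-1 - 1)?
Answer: 1208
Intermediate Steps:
h = -1/2 (h = 1/(-2) = 1*(-1/2) = -1/2 ≈ -0.50000)
(-7 - 597)*x(h) = (-7 - 597)/(-1/2) = -604*(-2) = 1208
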